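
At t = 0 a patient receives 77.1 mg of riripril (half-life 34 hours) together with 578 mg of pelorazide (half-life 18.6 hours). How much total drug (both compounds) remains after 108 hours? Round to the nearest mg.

19 mg

riripril: 77.1 × (1/2)^(108/34) = 77.1 × (1/2)^3.1765 ≈ 8.5279 mg.
pelorazide: 578 × (1/2)^(108/18.6) = 578 × (1/2)^5.8065 ≈ 10.328 mg.
Total = 8.5279 + 10.328 ≈ 18.856 mg.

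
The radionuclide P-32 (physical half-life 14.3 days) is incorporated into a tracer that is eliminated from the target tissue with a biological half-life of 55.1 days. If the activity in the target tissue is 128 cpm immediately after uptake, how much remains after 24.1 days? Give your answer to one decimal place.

29.4 cpm

1/t_eff = 1/t_phys + 1/t_biol = 1/14.3 + 1/55.1 = 0.088079 per day.
t_eff = 14.3 × 55.1 / (14.3 + 55.1) ≈ 11.353 days.
Remaining = 128 × (1/2)^(24.1/11.353) = 128 × (1/2)^2.1227 ≈ 29.391 cpm.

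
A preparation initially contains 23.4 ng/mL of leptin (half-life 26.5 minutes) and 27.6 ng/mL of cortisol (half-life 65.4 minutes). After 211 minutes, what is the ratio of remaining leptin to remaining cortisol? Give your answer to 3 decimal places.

0.032

leptin: 23.4 × (1/2)^(211/26.5) = 23.4 × (1/2)^7.9623 ≈ 0.093829 ng/mL.
cortisol: 27.6 × (1/2)^(211/65.4) = 27.6 × (1/2)^3.2263 ≈ 2.9491 ng/mL.
Ratio ≈ 0.093829 / 2.9491 ≈ 0.031816.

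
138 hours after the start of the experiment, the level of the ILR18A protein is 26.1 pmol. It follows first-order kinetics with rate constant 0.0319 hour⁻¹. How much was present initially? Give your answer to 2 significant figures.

2100 pmol

t½ = ln 2 / λ = 0.69315 / 0.0319 ≈ 21.729 hours.
Number of half-lives elapsed: n = 138/21.729 ≈ 6.351.
A₀ = A × 2^n = 26.1 × 2^6.351 = 26.1 × 81.63 ≈ 2130.5 pmol.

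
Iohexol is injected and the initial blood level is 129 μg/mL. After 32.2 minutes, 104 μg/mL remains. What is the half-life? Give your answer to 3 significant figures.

104 minutes

A/A₀ = 104/129 ≈ 0.8062.
n = log₂(1.2404) ≈ 0.31079 half-lives elapsed in 32.2 minutes.
t½ = 32.2/0.31079 ≈ 103.61 minutes.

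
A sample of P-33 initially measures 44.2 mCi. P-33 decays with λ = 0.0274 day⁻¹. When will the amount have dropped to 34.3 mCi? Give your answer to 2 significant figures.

9.3 days

t½ = ln 2 / λ = 0.69315 / 0.0274 ≈ 25.297 days.
Fraction remaining = 34.3/44.2 ≈ 0.77602.
n = log₂(44.2/34.3) = ln(1.2886)/ln 2 ≈ 0.36584 half-lives.
t = n × t½ = 0.36584 × 25.297 ≈ 9.2547 days.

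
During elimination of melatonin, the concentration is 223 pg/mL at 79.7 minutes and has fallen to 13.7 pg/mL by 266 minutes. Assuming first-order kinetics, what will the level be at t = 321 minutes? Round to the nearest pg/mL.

Over Δt = 266 − 79.7 = 186.3 minutes, the level fell by a factor of 223/13.7 ≈ 16.277.
n = log₂(16.277) ≈ 4.0248 half-lives, so t½ = 186.3/4.0248 ≈ 46.288 minutes.
From t = 266 to t = 321: 13.7 × (1/2)^((321−266)/46.288) ≈ 6.0122 pg/mL.

6 pg/mL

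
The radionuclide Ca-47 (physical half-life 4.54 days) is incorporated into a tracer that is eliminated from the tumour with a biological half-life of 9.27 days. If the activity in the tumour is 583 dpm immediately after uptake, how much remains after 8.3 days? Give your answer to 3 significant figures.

88.3 dpm

1/t_eff = 1/t_phys + 1/t_biol = 1/4.54 + 1/9.27 = 0.32814 per day.
t_eff = 4.54 × 9.27 / (4.54 + 9.27) ≈ 3.0475 days.
Remaining = 583 × (1/2)^(8.3/3.0475) = 583 × (1/2)^2.7236 ≈ 88.267 dpm.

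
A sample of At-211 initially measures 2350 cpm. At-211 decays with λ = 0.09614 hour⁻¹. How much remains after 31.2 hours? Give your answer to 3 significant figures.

t½ = ln 2 / λ = 0.69315 / 0.09614 ≈ 7.2098 hours.
Number of half-lives: n = 31.2/7.2098 ≈ 4.3275.
Remaining = 2350 × (1/2)^4.3275 = 2350 × 0.049809 ≈ 117.05 cpm.

117 cpm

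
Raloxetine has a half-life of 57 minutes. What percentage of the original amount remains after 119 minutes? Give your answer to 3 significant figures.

23.5%

n = 119/57 ≈ 2.0877 half-lives.
Fraction remaining = (1/2)^2.0877 ≈ 0.23525, i.e. 23.525%.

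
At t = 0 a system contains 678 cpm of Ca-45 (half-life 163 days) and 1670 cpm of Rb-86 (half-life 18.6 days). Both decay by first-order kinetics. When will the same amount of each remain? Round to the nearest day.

Set 678·(1/2)^(t/163) = 1670·(1/2)^(t/18.6).
Taking log₂: log₂(678/1670) = t·(1/163 − 1/18.6).
log₂(0.40599) = -1.3005; 1/163 − 1/18.6 = -0.047628.
t = -1.3005 / -0.047628 ≈ 27.305 days.

27 days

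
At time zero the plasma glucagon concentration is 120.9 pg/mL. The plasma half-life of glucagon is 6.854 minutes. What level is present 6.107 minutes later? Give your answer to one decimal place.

Number of half-lives: n = 6.107/6.854 ≈ 0.89101.
Remaining = 120.9 × (1/2)^0.89101 = 120.9 × 0.53924 ≈ 65.194 pg/mL.

65.2 pg/mL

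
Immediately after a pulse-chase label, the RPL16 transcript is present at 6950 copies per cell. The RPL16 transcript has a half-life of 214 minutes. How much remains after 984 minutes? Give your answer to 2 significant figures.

290 copies per cell

Number of half-lives: n = 984/214 ≈ 4.5981.
Remaining = 6950 × (1/2)^4.5981 = 6950 × 0.041288 ≈ 286.95 copies per cell.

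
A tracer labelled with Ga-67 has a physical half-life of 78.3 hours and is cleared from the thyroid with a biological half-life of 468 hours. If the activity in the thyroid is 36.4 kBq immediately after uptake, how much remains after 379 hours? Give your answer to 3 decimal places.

0.725 kBq

1/t_eff = 1/t_phys + 1/t_biol = 1/78.3 + 1/468 = 0.014908 per hour.
t_eff = 78.3 × 468 / (78.3 + 468) ≈ 67.077 hours.
Remaining = 36.4 × (1/2)^(379/67.077) = 36.4 × (1/2)^5.6502 ≈ 0.72481 kBq.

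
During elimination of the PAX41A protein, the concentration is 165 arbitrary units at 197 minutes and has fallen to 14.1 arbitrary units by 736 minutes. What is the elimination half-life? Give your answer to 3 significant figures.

152 minutes

Over Δt = 736 − 197 = 539 minutes, the level fell by a factor of 165/14.1 ≈ 11.702.
n = log₂(11.702) ≈ 3.5487 half-lives, so t½ = 539/3.5487 ≈ 151.89 minutes.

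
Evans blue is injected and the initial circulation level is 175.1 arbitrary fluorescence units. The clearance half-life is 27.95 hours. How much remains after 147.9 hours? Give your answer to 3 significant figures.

4.47 arbitrary fluorescence units

Number of half-lives: n = 147.9/27.95 ≈ 5.2916.
Remaining = 175.1 × (1/2)^5.2916 = 175.1 × 0.025531 ≈ 4.4705 arbitrary fluorescence units.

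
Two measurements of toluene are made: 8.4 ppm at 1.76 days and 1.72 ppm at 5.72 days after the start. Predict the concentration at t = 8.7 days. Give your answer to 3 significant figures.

Over Δt = 5.72 − 1.76 = 3.96 days, the level fell by a factor of 8.4/1.72 ≈ 4.8837.
n = log₂(4.8837) ≈ 2.288 half-lives, so t½ = 3.96/2.288 ≈ 1.7308 days.
From t = 5.72 to t = 8.7: 1.72 × (1/2)^((8.7−5.72)/1.7308) ≈ 0.52147 ppm.

0.521 ppm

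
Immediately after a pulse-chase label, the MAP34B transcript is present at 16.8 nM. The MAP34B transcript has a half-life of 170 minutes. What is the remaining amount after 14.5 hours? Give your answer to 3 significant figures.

0.484 nM

Convert the elapsed time: 14.5 hours = 870 minutes.
Number of half-lives: n = 870/170 ≈ 5.1176.
Remaining = 16.8 × (1/2)^5.1176 = 16.8 × 0.028803 ≈ 0.48389 nM.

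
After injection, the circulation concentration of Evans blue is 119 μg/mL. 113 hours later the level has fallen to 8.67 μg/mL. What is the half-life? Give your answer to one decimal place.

A/A₀ = 8.67/119 ≈ 0.072857.
n = log₂(13.725) ≈ 3.7788 half-lives elapsed in 113 hours.
t½ = 113/3.7788 ≈ 29.904 hours.

29.9 hours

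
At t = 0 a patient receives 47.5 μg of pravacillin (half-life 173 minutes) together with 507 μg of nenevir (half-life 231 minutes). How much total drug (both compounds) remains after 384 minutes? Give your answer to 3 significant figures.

170 μg

pravacillin: 47.5 × (1/2)^(384/173) = 47.5 × (1/2)^2.2197 ≈ 10.198 μg.
nenevir: 507 × (1/2)^(384/231) = 507 × (1/2)^1.6623 ≈ 160.17 μg.
Total = 10.198 + 160.17 ≈ 170.37 μg.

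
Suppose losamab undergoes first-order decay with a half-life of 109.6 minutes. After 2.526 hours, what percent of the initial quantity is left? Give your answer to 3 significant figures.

2.526 hours = 151.56 minutes.
n = 151.56/109.6 ≈ 1.3828 half-lives.
Fraction remaining = (1/2)^1.3828 ≈ 0.38346, i.e. 38.346%.

38.3%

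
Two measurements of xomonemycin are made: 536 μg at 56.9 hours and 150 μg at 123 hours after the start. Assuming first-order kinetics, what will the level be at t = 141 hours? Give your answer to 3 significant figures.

Over Δt = 123 − 56.9 = 66.1 hours, the level fell by a factor of 536/150 ≈ 3.5733.
n = log₂(3.5733) ≈ 1.8373 half-lives, so t½ = 66.1/1.8373 ≈ 35.977 hours.
From t = 123 to t = 141: 150 × (1/2)^((141−123)/35.977) ≈ 106.04 μg.

106 μg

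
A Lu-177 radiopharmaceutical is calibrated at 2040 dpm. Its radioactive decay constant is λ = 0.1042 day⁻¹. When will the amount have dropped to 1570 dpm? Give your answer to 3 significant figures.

t½ = ln 2 / λ = 0.69315 / 0.1042 ≈ 6.6521 days.
Fraction remaining = 1570/2040 ≈ 0.76961.
n = log₂(2040/1570) = ln(1.2994)/ln 2 ≈ 0.3778 half-lives.
t = n × t½ = 0.3778 × 6.6521 ≈ 2.5132 days.

2.51 days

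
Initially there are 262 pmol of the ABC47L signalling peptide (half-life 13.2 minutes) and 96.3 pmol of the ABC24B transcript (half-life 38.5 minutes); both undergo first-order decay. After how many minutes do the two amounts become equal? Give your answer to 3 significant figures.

29.0 minutes

Set 262·(1/2)^(t/13.2) = 96.3·(1/2)^(t/38.5).
Taking log₂: log₂(262/96.3) = t·(1/13.2 − 1/38.5).
log₂(2.7207) = 1.444; 1/13.2 − 1/38.5 = 0.049784.
t = 1.444 / 0.049784 ≈ 29.005 minutes.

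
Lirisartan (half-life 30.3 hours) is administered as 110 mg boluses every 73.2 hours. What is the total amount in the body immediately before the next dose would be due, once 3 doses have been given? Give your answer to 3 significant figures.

25.2 mg

The 3 doses were given 219.6, 146.4, 73.2 hours ago.
Total = 110·(1/2)^(219.6/30.3) + 110·(1/2)^(146.4/30.3) + 110·(1/2)^(73.2/30.3)
      = 0.72389 + 3.8629 + 20.614 ≈ 25.2 mg.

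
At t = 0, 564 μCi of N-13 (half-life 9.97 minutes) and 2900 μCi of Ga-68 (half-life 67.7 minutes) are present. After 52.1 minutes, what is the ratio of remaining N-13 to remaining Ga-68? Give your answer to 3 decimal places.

0.009

N-13: 564 × (1/2)^(52.1/9.97) = 564 × (1/2)^5.2257 ≈ 15.073 μCi.
Ga-68: 2900 × (1/2)^(52.1/67.7) = 2900 × (1/2)^0.76957 ≈ 1701.1 μCi.
Ratio ≈ 15.073 / 1701.1 ≈ 0.0088605.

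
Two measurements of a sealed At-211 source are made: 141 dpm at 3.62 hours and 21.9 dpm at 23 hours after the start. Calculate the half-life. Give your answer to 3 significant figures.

7.21 hours

Over Δt = 23 − 3.62 = 19.38 hours, the level fell by a factor of 141/21.9 ≈ 6.4384.
n = log₂(6.4384) ≈ 2.6867 half-lives, so t½ = 19.38/2.6867 ≈ 7.2133 hours.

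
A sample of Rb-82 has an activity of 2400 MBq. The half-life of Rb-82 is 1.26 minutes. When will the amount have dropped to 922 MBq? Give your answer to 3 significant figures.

Fraction remaining = 922/2400 ≈ 0.38417.
n = log₂(2400/922) = ln(2.603)/ln 2 ≈ 1.3802 half-lives.
t = n × t½ = 1.3802 × 1.26 ≈ 1.739 minutes.

1.74 minutes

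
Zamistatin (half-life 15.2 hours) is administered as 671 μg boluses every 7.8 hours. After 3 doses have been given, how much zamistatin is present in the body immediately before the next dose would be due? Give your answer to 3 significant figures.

1030 μg

The 3 doses were given 23.4, 15.6, 7.8 hours ago.
Total = 671·(1/2)^(23.4/15.2) + 671·(1/2)^(15.6/15.2) + 671·(1/2)^(7.8/15.2)
      = 230.83 + 329.44 + 470.16 ≈ 1030.4 μg.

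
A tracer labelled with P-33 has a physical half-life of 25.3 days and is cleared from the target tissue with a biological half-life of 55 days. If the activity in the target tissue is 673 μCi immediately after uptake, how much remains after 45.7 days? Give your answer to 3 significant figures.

1/t_eff = 1/t_phys + 1/t_biol = 1/25.3 + 1/55 = 0.057708 per day.
t_eff = 25.3 × 55 / (25.3 + 55) ≈ 17.329 days.
Remaining = 673 × (1/2)^(45.7/17.329) = 673 × (1/2)^2.6372 ≈ 108.18 μCi.

108 μCi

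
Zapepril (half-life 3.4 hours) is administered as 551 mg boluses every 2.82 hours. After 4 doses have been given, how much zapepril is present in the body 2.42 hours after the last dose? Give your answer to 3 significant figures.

The 4 doses were given 10.88, 8.06, 5.24, 2.42 hours ago.
Total = 551·(1/2)^(10.88/3.4) + 551·(1/2)^(8.06/3.4) + 551·(1/2)^(5.24/3.4) + 551·(1/2)^(2.42/3.4)
      = 59.959 + 106.55 + 189.33 + 336.43 ≈ 692.26 mg.

692 mg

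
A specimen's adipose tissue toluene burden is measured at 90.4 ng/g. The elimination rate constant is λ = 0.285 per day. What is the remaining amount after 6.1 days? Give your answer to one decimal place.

15.9 ng/g

t½ = ln 2 / λ = 0.69315 / 0.285 ≈ 2.4321 days.
Number of half-lives: n = 6.1/2.4321 ≈ 2.5081.
Remaining = 90.4 × (1/2)^2.5081 = 90.4 × 0.17578 ≈ 15.891 ng/g.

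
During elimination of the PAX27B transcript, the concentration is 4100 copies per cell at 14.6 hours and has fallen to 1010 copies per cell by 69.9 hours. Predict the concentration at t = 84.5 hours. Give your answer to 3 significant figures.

Over Δt = 69.9 − 14.6 = 55.3 hours, the level fell by a factor of 4100/1010 ≈ 4.0594.
n = log₂(4.0594) ≈ 2.0213 half-lives, so t½ = 55.3/2.0213 ≈ 27.359 hours.
From t = 69.9 to t = 84.5: 1010 × (1/2)^((84.5−69.9)/27.359) ≈ 697.72 copies per cell.

698 copies per cell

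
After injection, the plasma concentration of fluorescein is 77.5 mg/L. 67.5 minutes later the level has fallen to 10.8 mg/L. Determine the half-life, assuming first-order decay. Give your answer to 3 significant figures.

A/A₀ = 10.8/77.5 ≈ 0.13935.
n = log₂(7.1759) ≈ 2.8432 half-lives elapsed in 67.5 minutes.
t½ = 67.5/2.8432 ≈ 23.741 minutes.

23.7 minutes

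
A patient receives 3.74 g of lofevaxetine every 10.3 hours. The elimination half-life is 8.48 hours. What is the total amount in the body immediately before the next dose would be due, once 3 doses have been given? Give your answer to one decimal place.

The 3 doses were given 30.9, 20.6, 10.3 hours ago.
Total = 3.74·(1/2)^(30.9/8.48) + 3.74·(1/2)^(20.6/8.48) + 3.74·(1/2)^(10.3/8.48)
      = 0.2992 + 0.69438 + 1.6115 ≈ 2.6051 g.

2.6 g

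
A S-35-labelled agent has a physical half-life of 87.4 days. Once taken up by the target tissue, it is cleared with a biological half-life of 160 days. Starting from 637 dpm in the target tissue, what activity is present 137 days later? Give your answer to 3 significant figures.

119 dpm

1/t_eff = 1/t_phys + 1/t_biol = 1/87.4 + 1/160 = 0.017692 per day.
t_eff = 87.4 × 160 / (87.4 + 160) ≈ 56.524 days.
Remaining = 637 × (1/2)^(137/56.524) = 637 × (1/2)^2.4238 ≈ 118.72 dpm.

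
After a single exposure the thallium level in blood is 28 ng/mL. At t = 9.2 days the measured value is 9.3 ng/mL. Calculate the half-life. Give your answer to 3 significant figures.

5.79 days

A/A₀ = 9.3/28 ≈ 0.33214.
n = log₂(3.0108) ≈ 1.5901 half-lives elapsed in 9.2 days.
t½ = 9.2/1.5901 ≈ 5.7857 days.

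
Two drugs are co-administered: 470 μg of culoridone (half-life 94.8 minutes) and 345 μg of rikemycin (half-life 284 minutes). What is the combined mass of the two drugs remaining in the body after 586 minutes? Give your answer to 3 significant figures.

89.0 μg

culoridone: 470 × (1/2)^(586/94.8) = 470 × (1/2)^6.1814 ≈ 6.4759 μg.
rikemycin: 345 × (1/2)^(586/284) = 345 × (1/2)^2.0634 ≈ 82.543 μg.
Total = 6.4759 + 82.543 ≈ 89.019 μg.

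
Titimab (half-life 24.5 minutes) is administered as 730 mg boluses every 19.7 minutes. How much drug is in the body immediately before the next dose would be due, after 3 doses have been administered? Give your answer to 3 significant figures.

The 3 doses were given 59.1, 39.4, 19.7 minutes ago.
Total = 730·(1/2)^(59.1/24.5) + 730·(1/2)^(39.4/24.5) + 730·(1/2)^(19.7/24.5)
      = 137.14 + 239.45 + 418.09 ≈ 794.68 mg.

795 mg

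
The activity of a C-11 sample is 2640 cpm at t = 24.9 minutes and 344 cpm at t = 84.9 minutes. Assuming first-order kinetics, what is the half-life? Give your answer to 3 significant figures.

20.4 minutes

Over Δt = 84.9 − 24.9 = 60 minutes, the level fell by a factor of 2640/344 ≈ 7.6744.
n = log₂(7.6744) ≈ 2.9401 half-lives, so t½ = 60/2.9401 ≈ 20.408 minutes.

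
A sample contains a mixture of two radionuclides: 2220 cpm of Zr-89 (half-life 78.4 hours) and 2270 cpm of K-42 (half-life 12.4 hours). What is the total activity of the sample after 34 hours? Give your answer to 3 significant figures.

1980 cpm

Zr-89: 2220 × (1/2)^(34/78.4) = 2220 × (1/2)^0.43367 ≈ 1643.6 cpm.
K-42: 2270 × (1/2)^(34/12.4) = 2270 × (1/2)^2.7419 ≈ 339.33 cpm.
Total = 1643.6 + 339.33 ≈ 1983 cpm.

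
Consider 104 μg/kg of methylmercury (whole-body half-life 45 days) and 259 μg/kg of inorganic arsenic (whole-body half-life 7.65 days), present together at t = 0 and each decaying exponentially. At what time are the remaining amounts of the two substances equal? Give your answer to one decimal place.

Set 104·(1/2)^(t/45) = 259·(1/2)^(t/7.65).
Taking log₂: log₂(104/259) = t·(1/45 − 1/7.65).
log₂(0.40154) = -1.3164; 1/45 − 1/7.65 = -0.1085.
t = -1.3164 / -0.1085 ≈ 12.133 days.

12.1 days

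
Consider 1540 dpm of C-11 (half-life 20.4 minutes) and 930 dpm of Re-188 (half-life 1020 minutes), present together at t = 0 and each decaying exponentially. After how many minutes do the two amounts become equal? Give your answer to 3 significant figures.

Set 1540·(1/2)^(t/20.4) = 930·(1/2)^(t/1020).
Taking log₂: log₂(1540/930) = t·(1/20.4 − 1/1020).
log₂(1.6559) = 0.72763; 1/20.4 − 1/1020 = 0.048039.
t = 0.72763 / 0.048039 ≈ 15.147 minutes.

15.1 minutes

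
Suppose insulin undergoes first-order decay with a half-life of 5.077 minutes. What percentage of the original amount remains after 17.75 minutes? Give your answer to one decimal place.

8.9%

n = 17.75/5.077 ≈ 3.4962 half-lives.
Fraction remaining = (1/2)^3.4962 ≈ 0.088624, i.e. 8.8624%.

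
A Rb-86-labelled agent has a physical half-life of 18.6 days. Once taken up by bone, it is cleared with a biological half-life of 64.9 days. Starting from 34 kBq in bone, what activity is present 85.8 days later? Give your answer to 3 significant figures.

0.556 kBq

1/t_eff = 1/t_phys + 1/t_biol = 1/18.6 + 1/64.9 = 0.069172 per day.
t_eff = 18.6 × 64.9 / (18.6 + 64.9) ≈ 14.457 days.
Remaining = 34 × (1/2)^(85.8/14.457) = 34 × (1/2)^5.9349 ≈ 0.55576 kBq.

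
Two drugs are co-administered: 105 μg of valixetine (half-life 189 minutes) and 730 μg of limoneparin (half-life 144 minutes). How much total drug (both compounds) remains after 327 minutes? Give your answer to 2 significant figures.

valixetine: 105 × (1/2)^(327/189) = 105 × (1/2)^1.7302 ≈ 31.649 μg.
limoneparin: 730 × (1/2)^(327/144) = 730 × (1/2)^2.2708 ≈ 151.26 μg.
Total = 31.649 + 151.26 ≈ 182.91 μg.

180 μg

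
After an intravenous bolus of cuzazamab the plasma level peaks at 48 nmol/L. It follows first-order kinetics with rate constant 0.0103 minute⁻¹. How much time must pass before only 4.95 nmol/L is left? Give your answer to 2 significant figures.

t½ = ln 2 / k = 0.69315 / 0.0103 ≈ 67.296 minutes.
Fraction remaining = 4.95/48 ≈ 0.10313.
n = log₂(48/4.95) = ln(9.697)/ln 2 ≈ 3.2775 half-lives.
t = n × t½ = 3.2775 × 67.296 ≈ 220.56 minutes.

220 minutes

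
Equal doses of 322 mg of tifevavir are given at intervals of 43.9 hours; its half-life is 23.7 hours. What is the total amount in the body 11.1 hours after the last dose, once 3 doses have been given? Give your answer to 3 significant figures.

The 3 doses were given 98.9, 55, 11.1 hours ago.
Total = 322·(1/2)^(98.9/23.7) + 322·(1/2)^(55/23.7) + 322·(1/2)^(11.1/23.7)
      = 17.851 + 64.456 + 232.74 ≈ 315.04 mg.

315 mg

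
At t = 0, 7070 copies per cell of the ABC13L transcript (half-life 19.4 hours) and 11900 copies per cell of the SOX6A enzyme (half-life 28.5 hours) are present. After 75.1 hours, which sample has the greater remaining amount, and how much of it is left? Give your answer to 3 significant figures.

ABC13L transcript: 7070 × (1/2)^3.8711 ≈ 483.16 copies per cell.
SOX6A enzyme: 11900 × (1/2)^2.6351 ≈ 1915.6 copies per cell.
SOX6A enzyme has more remaining, at ≈ 1915.6 copies per cell.

SOX6A enzyme, 1920 copies per cell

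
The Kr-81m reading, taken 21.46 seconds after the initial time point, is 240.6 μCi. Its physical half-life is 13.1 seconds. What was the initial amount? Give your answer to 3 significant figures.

749 μCi

Number of half-lives elapsed: n = 21.46/13.1 ≈ 1.6382.
A₀ = A × 2^n = 240.6 × 2^1.6382 = 240.6 × 3.1127 ≈ 748.92 μCi.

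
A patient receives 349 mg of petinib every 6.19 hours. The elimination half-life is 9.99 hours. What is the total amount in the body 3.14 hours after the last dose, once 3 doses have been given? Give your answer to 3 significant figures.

582 mg

The 3 doses were given 15.52, 9.33, 3.14 hours ago.
Total = 349·(1/2)^(15.52/9.99) + 349·(1/2)^(9.33/9.99) + 349·(1/2)^(3.14/9.99)
      = 118.89 + 182.68 + 280.68 ≈ 582.25 mg.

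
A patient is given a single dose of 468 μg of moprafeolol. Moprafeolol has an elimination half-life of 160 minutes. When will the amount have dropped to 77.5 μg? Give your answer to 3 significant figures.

415 minutes

Fraction remaining = 77.5/468 ≈ 0.1656.
n = log₂(468/77.5) = ln(6.0387)/ln 2 ≈ 2.5942 half-lives.
t = n × t½ = 2.5942 × 160 ≈ 415.08 minutes.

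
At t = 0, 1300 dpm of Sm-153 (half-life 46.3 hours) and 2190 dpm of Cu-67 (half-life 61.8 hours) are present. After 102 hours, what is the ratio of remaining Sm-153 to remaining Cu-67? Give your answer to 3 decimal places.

Sm-153: 1300 × (1/2)^(102/46.3) = 1300 × (1/2)^2.203 ≈ 282.34 dpm.
Cu-67: 2190 × (1/2)^(102/61.8) = 2190 × (1/2)^1.6505 ≈ 697.59 dpm.
Ratio ≈ 282.34 / 697.59 ≈ 0.40473.

0.405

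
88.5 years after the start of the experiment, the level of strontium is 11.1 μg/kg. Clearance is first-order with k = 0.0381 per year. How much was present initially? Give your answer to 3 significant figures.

323 μg/kg

t½ = ln 2 / k = 0.69315 / 0.0381 ≈ 18.193 years.
Number of half-lives elapsed: n = 88.5/18.193 ≈ 4.8646.
A₀ = A × 2^n = 11.1 × 2^4.8646 = 11.1 × 29.132 ≈ 323.37 μg/kg.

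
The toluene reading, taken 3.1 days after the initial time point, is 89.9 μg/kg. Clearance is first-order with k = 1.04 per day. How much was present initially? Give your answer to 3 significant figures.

t½ = ln 2 / k = 0.69315 / 1.04 ≈ 0.66649 days.
Number of half-lives elapsed: n = 3.1/0.66649 ≈ 4.6512.
A₀ = A × 2^n = 89.9 × 2^4.6512 = 89.9 × 25.128 ≈ 2259 μg/kg.

2260 μg/kg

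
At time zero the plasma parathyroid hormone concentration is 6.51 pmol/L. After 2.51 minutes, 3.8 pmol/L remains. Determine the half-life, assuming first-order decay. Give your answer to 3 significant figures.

3.23 minutes

A/A₀ = 3.8/6.51 ≈ 0.58372.
n = log₂(1.7132) ≈ 0.77666 half-lives elapsed in 2.51 minutes.
t½ = 2.51/0.77666 ≈ 3.2318 minutes.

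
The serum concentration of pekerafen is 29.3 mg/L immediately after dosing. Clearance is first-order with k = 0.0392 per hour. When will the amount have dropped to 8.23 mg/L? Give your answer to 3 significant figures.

32.4 hours

t½ = ln 2 / k = 0.69315 / 0.0392 ≈ 17.682 hours.
Fraction remaining = 8.23/29.3 ≈ 0.28089.
n = log₂(29.3/8.23) = ln(3.5601)/ln 2 ≈ 1.8319 half-lives.
t = n × t½ = 1.8319 × 17.682 ≈ 32.393 hours.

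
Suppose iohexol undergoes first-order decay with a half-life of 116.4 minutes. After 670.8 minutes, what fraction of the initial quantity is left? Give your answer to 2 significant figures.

0.018

n = 670.8/116.4 ≈ 5.7629 half-lives.
Fraction remaining = (1/2)^5.7629 ≈ 0.018416.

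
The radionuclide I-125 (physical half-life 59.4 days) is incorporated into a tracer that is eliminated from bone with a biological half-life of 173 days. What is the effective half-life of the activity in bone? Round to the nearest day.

1/t_eff = 1/t_phys + 1/t_biol = 1/59.4 + 1/173 = 0.022615 per day.
t_eff = 59.4 × 173 / (59.4 + 173) ≈ 44.218 days.

44 days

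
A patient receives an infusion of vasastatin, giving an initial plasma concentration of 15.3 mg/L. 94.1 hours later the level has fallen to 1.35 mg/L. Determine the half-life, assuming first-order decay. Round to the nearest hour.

27 hours

A/A₀ = 1.35/15.3 ≈ 0.088235.
n = log₂(11.333) ≈ 3.5025 half-lives elapsed in 94.1 hours.
t½ = 94.1/3.5025 ≈ 26.867 hours.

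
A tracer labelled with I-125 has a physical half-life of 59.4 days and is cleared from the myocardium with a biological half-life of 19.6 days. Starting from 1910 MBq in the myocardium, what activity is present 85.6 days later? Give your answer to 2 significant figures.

1/t_eff = 1/t_phys + 1/t_biol = 1/59.4 + 1/19.6 = 0.067855 per day.
t_eff = 59.4 × 19.6 / (59.4 + 19.6) ≈ 14.737 days.
Remaining = 1910 × (1/2)^(85.6/14.737) = 1910 × (1/2)^5.8084 ≈ 34.082 MBq.

34 MBq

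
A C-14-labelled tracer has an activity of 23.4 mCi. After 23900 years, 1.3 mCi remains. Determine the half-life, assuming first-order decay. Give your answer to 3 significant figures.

A/A₀ = 1.3/23.4 ≈ 0.055556.
n = log₂(18) ≈ 4.1699 half-lives elapsed in 23900 years.
t½ = 23900/4.1699 ≈ 5731.5 years.

5730 years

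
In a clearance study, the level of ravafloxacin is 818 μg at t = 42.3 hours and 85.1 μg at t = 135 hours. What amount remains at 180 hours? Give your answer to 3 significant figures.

Over Δt = 135 − 42.3 = 92.7 hours, the level fell by a factor of 818/85.1 ≈ 9.6122.
n = log₂(9.6122) ≈ 3.2649 half-lives, so t½ = 92.7/3.2649 ≈ 28.393 hours.
From t = 135 to t = 180: 85.1 × (1/2)^((180−135)/28.393) ≈ 28.368 μg.

28.4 μg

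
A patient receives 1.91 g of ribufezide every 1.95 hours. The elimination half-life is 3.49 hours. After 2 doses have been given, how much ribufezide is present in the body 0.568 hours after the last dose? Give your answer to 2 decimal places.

The 2 doses were given 2.518, 0.568 hours ago.
Total = 1.91·(1/2)^(2.518/3.49) + 1.91·(1/2)^(0.568/3.49)
      = 1.1584 + 1.7062 ≈ 2.8646 g.

2.86 g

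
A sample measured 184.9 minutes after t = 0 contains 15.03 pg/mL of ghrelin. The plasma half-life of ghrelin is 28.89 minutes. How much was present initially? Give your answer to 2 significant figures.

1300 pg/mL

Number of half-lives elapsed: n = 184.9/28.89 ≈ 6.4001.
A₀ = A × 2^n = 15.03 × 2^6.4001 = 15.03 × 84.457 ≈ 1269.4 pg/mL.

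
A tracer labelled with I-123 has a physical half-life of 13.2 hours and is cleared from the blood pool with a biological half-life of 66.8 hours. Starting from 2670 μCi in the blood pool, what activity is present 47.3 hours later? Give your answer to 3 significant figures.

1/t_eff = 1/t_phys + 1/t_biol = 1/13.2 + 1/66.8 = 0.090728 per hour.
t_eff = 13.2 × 66.8 / (13.2 + 66.8) ≈ 11.022 hours.
Remaining = 2670 × (1/2)^(47.3/11.022) = 2670 × (1/2)^4.2914 ≈ 136.35 μCi.

136 μCi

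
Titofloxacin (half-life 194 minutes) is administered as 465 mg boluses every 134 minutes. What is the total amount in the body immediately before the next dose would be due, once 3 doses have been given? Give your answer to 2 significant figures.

580 mg

The 3 doses were given 402, 268, 134 minutes ago.
Total = 465·(1/2)^(402/194) + 465·(1/2)^(268/194) + 465·(1/2)^(134/194)
      = 110.58 + 178.48 + 288.09 ≈ 577.15 mg.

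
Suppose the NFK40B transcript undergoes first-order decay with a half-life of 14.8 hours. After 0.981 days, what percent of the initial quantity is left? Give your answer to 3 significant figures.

33.2%

0.981 days = 23.544 hours.
n = 23.544/14.8 ≈ 1.5908 half-lives.
Fraction remaining = (1/2)^1.5908 ≈ 0.33198, i.e. 33.198%.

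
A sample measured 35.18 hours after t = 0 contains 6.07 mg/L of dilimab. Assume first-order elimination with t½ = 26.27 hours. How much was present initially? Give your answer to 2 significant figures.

15 mg/L

Number of half-lives elapsed: n = 35.18/26.27 ≈ 1.3392.
A₀ = A × 2^n = 6.07 × 2^1.3392 = 6.07 × 2.5301 ≈ 15.357 mg/L.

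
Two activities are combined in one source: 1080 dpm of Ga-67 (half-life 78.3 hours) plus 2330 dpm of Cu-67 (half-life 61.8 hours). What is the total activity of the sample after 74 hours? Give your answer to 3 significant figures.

1580 dpm

Ga-67: 1080 × (1/2)^(74/78.3) = 1080 × (1/2)^0.94508 ≈ 560.95 dpm.
Cu-67: 2330 × (1/2)^(74/61.8) = 2330 × (1/2)^1.1974 ≈ 1016 dpm.
Total = 560.95 + 1016 ≈ 1577 dpm.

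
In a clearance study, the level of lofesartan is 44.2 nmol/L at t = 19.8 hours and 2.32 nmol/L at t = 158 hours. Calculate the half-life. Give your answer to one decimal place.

Over Δt = 158 − 19.8 = 138.2 hours, the level fell by a factor of 44.2/2.32 ≈ 19.052.
n = log₂(19.052) ≈ 4.2518 half-lives, so t½ = 138.2/4.2518 ≈ 32.504 hours.

32.5 hours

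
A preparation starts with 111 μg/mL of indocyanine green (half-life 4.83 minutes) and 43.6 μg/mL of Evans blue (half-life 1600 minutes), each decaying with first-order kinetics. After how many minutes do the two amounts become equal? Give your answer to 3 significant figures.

6.53 minutes

Set 111·(1/2)^(t/4.83) = 43.6·(1/2)^(t/1600).
Taking log₂: log₂(111/43.6) = t·(1/4.83 − 1/1600).
log₂(2.5459) = 1.3482; 1/4.83 − 1/1600 = 0.20641.
t = 1.3482 / 0.20641 ≈ 6.5313 minutes.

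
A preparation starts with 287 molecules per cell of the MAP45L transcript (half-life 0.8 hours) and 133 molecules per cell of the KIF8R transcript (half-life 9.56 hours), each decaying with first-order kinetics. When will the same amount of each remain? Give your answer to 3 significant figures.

0.969 hours

Set 287·(1/2)^(t/0.8) = 133·(1/2)^(t/9.56).
Taking log₂: log₂(287/133) = t·(1/0.8 − 1/9.56).
log₂(2.1579) = 1.1096; 1/0.8 − 1/9.56 = 1.1454.
t = 1.1096 / 1.1454 ≈ 0.96877 hours.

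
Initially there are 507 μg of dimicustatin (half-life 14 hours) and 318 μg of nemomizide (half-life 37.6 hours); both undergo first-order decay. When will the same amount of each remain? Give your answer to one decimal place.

15.0 hours

Set 507·(1/2)^(t/14) = 318·(1/2)^(t/37.6).
Taking log₂: log₂(507/318) = t·(1/14 − 1/37.6).
log₂(1.5943) = 0.67296; 1/14 − 1/37.6 = 0.044833.
t = 0.67296 / 0.044833 ≈ 15.01 hours.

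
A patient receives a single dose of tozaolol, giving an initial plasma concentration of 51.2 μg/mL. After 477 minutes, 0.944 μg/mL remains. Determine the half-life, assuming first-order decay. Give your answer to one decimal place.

82.8 minutes

A/A₀ = 0.944/51.2 ≈ 0.018437.
n = log₂(54.237) ≈ 5.7612 half-lives elapsed in 477 minutes.
t½ = 477/5.7612 ≈ 82.795 minutes.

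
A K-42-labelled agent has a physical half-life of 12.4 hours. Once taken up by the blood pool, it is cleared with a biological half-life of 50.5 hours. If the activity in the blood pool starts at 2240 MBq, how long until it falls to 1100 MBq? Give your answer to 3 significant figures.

10.2 hours

1/t_eff = 1/t_phys + 1/t_biol = 1/12.4 + 1/50.5 = 0.10045 per hour.
t_eff = 12.4 × 50.5 / (12.4 + 50.5) ≈ 9.9555 hours.
n = log₂(2240/1100) ≈ 1.026; t = 1.026 × 9.9555 ≈ 10.214 hours.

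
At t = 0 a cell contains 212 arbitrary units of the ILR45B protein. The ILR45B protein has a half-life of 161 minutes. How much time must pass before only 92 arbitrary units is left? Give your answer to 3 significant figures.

Fraction remaining = 92/212 ≈ 0.43396.
n = log₂(212/92) = ln(2.3043)/ln 2 ≈ 1.2044 half-lives.
t = n × t½ = 1.2044 × 161 ≈ 193.9 minutes.

194 minutes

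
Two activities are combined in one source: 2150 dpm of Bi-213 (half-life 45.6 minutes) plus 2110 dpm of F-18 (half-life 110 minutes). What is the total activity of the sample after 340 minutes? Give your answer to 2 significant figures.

Bi-213: 2150 × (1/2)^(340/45.6) = 2150 × (1/2)^7.4561 ≈ 12.244 dpm.
F-18: 2110 × (1/2)^(340/110) = 2110 × (1/2)^3.0909 ≈ 247.64 dpm.
Total = 12.244 + 247.64 ≈ 259.89 dpm.

260 dpm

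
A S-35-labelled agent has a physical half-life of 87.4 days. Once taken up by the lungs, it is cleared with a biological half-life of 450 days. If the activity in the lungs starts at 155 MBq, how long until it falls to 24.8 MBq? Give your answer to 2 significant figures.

1/t_eff = 1/t_phys + 1/t_biol = 1/87.4 + 1/450 = 0.013664 per day.
t_eff = 87.4 × 450 / (87.4 + 450) ≈ 73.186 days.
n = log₂(155/24.8) ≈ 2.6439; t = 2.6439 × 73.186 ≈ 193.49 days.

190 days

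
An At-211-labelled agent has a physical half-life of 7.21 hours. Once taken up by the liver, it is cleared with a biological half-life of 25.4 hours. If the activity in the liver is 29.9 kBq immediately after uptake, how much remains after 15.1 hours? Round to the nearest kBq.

1/t_eff = 1/t_phys + 1/t_biol = 1/7.21 + 1/25.4 = 0.17807 per hour.
t_eff = 7.21 × 25.4 / (7.21 + 25.4) ≈ 5.6159 hours.
Remaining = 29.9 × (1/2)^(15.1/5.6159) = 29.9 × (1/2)^2.6888 ≈ 4.6373 kBq.

5 kBq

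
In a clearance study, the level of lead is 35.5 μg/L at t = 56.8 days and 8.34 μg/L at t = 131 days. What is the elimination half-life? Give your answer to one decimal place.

Over Δt = 131 − 56.8 = 74.2 days, the level fell by a factor of 35.5/8.34 ≈ 4.2566.
n = log₂(4.2566) ≈ 2.0897 half-lives, so t½ = 74.2/2.0897 ≈ 35.507 days.

35.5 days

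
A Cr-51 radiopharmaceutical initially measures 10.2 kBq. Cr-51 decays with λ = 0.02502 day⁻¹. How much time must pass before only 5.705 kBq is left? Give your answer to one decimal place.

23.2 days

t½ = ln 2 / λ = 0.69315 / 0.02502 ≈ 27.704 days.
Fraction remaining = 5.705/10.2 ≈ 0.55931.
n = log₂(10.2/5.705) = ln(1.7879)/ln 2 ≈ 0.83827 half-lives.
t = n × t½ = 0.83827 × 27.704 ≈ 23.223 days.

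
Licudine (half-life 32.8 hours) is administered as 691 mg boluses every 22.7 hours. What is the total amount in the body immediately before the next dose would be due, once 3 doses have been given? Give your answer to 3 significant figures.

856 mg

The 3 doses were given 68.1, 45.4, 22.7 hours ago.
Total = 691·(1/2)^(68.1/32.8) + 691·(1/2)^(45.4/32.8) + 691·(1/2)^(22.7/32.8)
      = 163.86 + 264.73 + 427.7 ≈ 856.3 mg.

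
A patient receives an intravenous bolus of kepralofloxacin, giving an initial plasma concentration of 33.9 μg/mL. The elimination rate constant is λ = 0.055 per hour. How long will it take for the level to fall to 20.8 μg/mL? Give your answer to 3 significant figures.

8.88 hours

t½ = ln 2 / λ = 0.69315 / 0.055 ≈ 12.603 hours.
Fraction remaining = 20.8/33.9 ≈ 0.61357.
n = log₂(33.9/20.8) = ln(1.6298)/ln 2 ≈ 0.7047 half-lives.
t = n × t½ = 0.7047 × 12.603 ≈ 8.8811 hours.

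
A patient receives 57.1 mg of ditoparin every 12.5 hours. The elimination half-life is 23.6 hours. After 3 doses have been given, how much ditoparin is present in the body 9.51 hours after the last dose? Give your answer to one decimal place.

93.8 mg

The 3 doses were given 34.51, 22.01, 9.51 hours ago.
Total = 57.1·(1/2)^(34.51/23.6) + 57.1·(1/2)^(22.01/23.6) + 57.1·(1/2)^(9.51/23.6)
      = 20.723 + 29.915 + 43.185 ≈ 93.822 mg.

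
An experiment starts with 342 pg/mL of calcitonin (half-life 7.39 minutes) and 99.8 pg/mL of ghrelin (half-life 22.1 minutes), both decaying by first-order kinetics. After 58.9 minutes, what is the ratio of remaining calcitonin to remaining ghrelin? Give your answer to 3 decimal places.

0.087

calcitonin: 342 × (1/2)^(58.9/7.39) = 342 × (1/2)^7.9702 ≈ 1.3638 pg/mL.
ghrelin: 99.8 × (1/2)^(58.9/22.1) = 99.8 × (1/2)^2.6652 ≈ 15.734 pg/mL.
Ratio ≈ 1.3638 / 15.734 ≈ 0.086678.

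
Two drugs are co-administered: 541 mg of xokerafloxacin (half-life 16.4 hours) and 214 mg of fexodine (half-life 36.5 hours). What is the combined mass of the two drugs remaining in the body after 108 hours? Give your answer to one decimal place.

33.2 mg

xokerafloxacin: 541 × (1/2)^(108/16.4) = 541 × (1/2)^6.5854 ≈ 5.6338 mg.
fexodine: 214 × (1/2)^(108/36.5) = 214 × (1/2)^2.9589 ≈ 27.523 mg.
Total = 5.6338 + 27.523 ≈ 33.157 mg.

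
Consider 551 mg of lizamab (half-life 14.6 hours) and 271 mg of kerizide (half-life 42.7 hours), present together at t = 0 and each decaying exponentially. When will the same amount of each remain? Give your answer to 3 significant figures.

22.7 hours

Set 551·(1/2)^(t/14.6) = 271·(1/2)^(t/42.7).
Taking log₂: log₂(551/271) = t·(1/14.6 − 1/42.7).
log₂(2.0332) = 1.0238; 1/14.6 − 1/42.7 = 0.045074.
t = 1.0238 / 0.045074 ≈ 22.713 hours.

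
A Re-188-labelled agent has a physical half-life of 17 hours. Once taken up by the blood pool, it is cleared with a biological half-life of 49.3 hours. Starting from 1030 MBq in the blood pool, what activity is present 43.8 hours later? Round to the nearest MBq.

93 MBq

1/t_eff = 1/t_phys + 1/t_biol = 1/17 + 1/49.3 = 0.079108 per hour.
t_eff = 17 × 49.3 / (17 + 49.3) ≈ 12.641 hours.
Remaining = 1030 × (1/2)^(43.8/12.641) = 1030 × (1/2)^3.4649 ≈ 93.282 MBq.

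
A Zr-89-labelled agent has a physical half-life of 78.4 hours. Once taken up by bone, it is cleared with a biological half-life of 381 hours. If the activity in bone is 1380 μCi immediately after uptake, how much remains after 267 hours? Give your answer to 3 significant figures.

80.1 μCi

1/t_eff = 1/t_phys + 1/t_biol = 1/78.4 + 1/381 = 0.01538 per hour.
t_eff = 78.4 × 381 / (78.4 + 381) ≈ 65.02 hours.
Remaining = 1380 × (1/2)^(267/65.02) = 1380 × (1/2)^4.1064 ≈ 80.118 μCi.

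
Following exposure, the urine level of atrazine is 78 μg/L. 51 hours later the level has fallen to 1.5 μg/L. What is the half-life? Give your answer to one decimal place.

8.9 hours

A/A₀ = 1.5/78 ≈ 0.019231.
n = log₂(52) ≈ 5.7004 half-lives elapsed in 51 hours.
t½ = 51/5.7004 ≈ 8.9467 hours.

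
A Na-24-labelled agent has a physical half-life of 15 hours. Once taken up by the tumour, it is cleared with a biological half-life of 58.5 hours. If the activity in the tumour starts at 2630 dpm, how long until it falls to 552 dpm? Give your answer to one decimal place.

26.9 hours

1/t_eff = 1/t_phys + 1/t_biol = 1/15 + 1/58.5 = 0.083761 per hour.
t_eff = 15 × 58.5 / (15 + 58.5) ≈ 11.939 hours.
n = log₂(2630/552) ≈ 2.2523; t = 2.2523 × 11.939 ≈ 26.89 hours.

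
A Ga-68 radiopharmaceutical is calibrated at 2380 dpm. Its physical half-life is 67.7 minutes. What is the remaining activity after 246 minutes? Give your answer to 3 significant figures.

192 dpm

Number of half-lives: n = 246/67.7 ≈ 3.6337.
Remaining = 2380 × (1/2)^3.6337 = 2380 × 0.080566 ≈ 191.75 dpm.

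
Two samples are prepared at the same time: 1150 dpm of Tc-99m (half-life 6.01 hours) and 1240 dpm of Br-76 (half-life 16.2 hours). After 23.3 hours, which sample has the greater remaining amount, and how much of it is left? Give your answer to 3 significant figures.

Br-76, 458 dpm

Tc-99m: 1150 × (1/2)^3.8769 ≈ 78.279 dpm.
Br-76: 1240 × (1/2)^1.4383 ≈ 457.57 dpm.
Br-76 has more remaining, at ≈ 457.57 dpm.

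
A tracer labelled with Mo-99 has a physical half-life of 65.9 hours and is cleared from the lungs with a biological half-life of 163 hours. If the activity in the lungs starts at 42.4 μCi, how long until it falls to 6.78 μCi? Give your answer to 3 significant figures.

1/t_eff = 1/t_phys + 1/t_biol = 1/65.9 + 1/163 = 0.021309 per hour.
t_eff = 65.9 × 163 / (65.9 + 163) ≈ 46.927 hours.
n = log₂(42.4/6.78) ≈ 2.6447; t = 2.6447 × 46.927 ≈ 124.11 hours.

124 hours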